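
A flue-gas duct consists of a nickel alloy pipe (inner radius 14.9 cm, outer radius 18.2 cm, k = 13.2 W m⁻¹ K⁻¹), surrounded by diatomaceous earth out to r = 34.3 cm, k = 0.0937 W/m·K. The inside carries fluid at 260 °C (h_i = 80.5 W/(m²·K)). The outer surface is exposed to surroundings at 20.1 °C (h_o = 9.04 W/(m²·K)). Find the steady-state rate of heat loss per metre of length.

Treat each layer as a resistance in series:
  R'_conv,in = 1/(2πr h) = 1/(2π·0.149·80.5) = 0.01327 m·K/W
  R'_nickel alloy = ln(0.182/0.149)/(2πk) = 0.2001/(2π·13.2) = 0.002412 m·K/W
  R'_diatomaceous earth = ln(0.343/0.182)/(2πk) = 0.6337/(2π·0.0937) = 1.076 m·K/W
  R'_conv,out = 1/(2πr h) = 1/(2π·0.343·9.04) = 0.05133 m·K/W
ΣR = 0.01327 + 0.002412 + 1.076 + 0.05133 = 1.143 m·K/W
Q' = ΔT/ΣR = (260 °C − 20.1 °C)/1.143 = 210 W/m

Q' = 210 W/m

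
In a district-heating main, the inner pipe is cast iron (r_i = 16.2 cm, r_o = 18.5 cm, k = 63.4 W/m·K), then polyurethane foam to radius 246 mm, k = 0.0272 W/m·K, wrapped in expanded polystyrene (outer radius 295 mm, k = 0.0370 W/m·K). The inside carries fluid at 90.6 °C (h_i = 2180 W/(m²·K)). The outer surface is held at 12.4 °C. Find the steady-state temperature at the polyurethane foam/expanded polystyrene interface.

T = 37.3 °C

Series thermal resistances, inner to outer:
  R'_conv,in = 1/(2πr h) = 1/(2π·0.162·2180) = 4.507×10^-4 m·K/W
  R'_cast iron = ln(0.185/0.162)/(2πk) = 0.1328/(2π·63.4) = 3.333×10^-4 m·K/W
  R'_polyurethane foam = ln(0.246/0.185)/(2πk) = 0.2850/(2π·0.0272) = 1.667 m·K/W
  R'_expanded polystyrene = ln(0.295/0.246)/(2πk) = 0.1816/(2π·0.0370) = 0.7813 m·K/W
ΣR = 4.507×10^-4 + 3.333×10^-4 + 1.667 + 0.7813 = 2.449 m·K/W
Q' = ΔT/ΣR = (90.6 °C − 12.4 °C)/2.449 = 31.93 W/m
From the inner boundary to the polyurethane foam/expanded polystyrene interface, ΣR_partial = 1.668 m·K/W.
T_interface = T_in − Q'·ΣR_partial = 90.6 °C − (31.93)(1.668) = 37.3 °C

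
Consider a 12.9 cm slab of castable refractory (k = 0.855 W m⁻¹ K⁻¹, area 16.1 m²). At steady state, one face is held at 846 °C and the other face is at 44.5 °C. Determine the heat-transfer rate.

Q = 85.5 kW

Q = kA·ΔT/L = 0.855 × 16.1 × |846 °C − 44.5 °C| / 0.129 = 85500 W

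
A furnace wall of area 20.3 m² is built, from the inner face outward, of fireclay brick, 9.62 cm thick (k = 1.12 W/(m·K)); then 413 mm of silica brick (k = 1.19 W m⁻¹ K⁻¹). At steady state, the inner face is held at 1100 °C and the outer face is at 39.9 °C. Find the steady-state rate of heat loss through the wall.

Q = 49700 W

Series thermal resistances, inner to outer:
  R_fireclay brick = L/(kA) = 0.0962/(1.12·20.3) = 0.004231 K/W
  R_silica brick = L/(kA) = 0.413/(1.19·20.3) = 0.01710 K/W
ΣR = 0.004231 + 0.01710 = 0.02133 K/W
Q = ΔT/ΣR = (1100 °C − 39.9 °C)/0.02133 = 49700 W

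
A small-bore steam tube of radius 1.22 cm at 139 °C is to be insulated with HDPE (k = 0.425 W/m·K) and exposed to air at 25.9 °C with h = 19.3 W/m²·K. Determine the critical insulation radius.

r_cr = 2.20 cm

For a cylinder, r_cr = k_ins/h = 0.425/19.3 = 0.0220 m = 2.20 cm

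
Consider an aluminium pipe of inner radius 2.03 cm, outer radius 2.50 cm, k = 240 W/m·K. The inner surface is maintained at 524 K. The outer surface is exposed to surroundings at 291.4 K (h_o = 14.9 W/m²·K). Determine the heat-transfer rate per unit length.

Q' = 544 W/m

Series thermal resistances, inner to outer:
  R'_aluminium = ln(0.0250/0.0203)/(2πk) = 0.2083/(2π·240) = 1.381×10^-4 m·K/W
  R'_conv,out = 1/(2πr h) = 1/(2π·0.0250·14.9) = 0.4273 m·K/W
ΣR = 1.381×10^-4 + 0.4273 = 0.4274 m·K/W
Q' = ΔT/ΣR = (524 K − 291.4 K)/0.4274 = 544 W/m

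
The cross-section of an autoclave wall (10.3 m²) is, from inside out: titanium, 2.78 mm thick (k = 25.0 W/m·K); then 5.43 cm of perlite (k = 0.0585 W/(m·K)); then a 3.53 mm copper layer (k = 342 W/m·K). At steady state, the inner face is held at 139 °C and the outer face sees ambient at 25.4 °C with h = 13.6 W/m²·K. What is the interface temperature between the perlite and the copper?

T = 33.7 °C

Treat each layer as a resistance in series:
  R_titanium = L/(kA) = 0.00278/(25.0·10.3) = 1.080×10^-5 K/W
  R_perlite = L/(kA) = 0.0543/(0.0585·10.3) = 0.09012 K/W
  R_copper = L/(kA) = 0.00353/(342·10.3) = 1.002×10^-6 K/W
  R_conv,out = 1/(hA) = 1/(13.6·10.3) = 0.007139 K/W
ΣR = 1.080×10^-5 + 0.09012 + 1.002×10^-6 + 0.007139 = 0.09727 K/W
Q = ΔT/ΣR = (139 °C − 25.4 °C)/0.09727 = 1168 W
From the inner boundary to the perlite/copper interface, ΣR_partial = 0.09013 K/W.
T_interface = T_in − Q·ΣR_partial = 139 °C − (1168)(0.09013) = 33.7 °C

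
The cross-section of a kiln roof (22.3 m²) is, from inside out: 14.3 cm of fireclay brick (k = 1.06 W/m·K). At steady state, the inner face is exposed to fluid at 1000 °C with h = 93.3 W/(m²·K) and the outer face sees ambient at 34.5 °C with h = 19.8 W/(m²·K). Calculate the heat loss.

Q = 110 kW

Resistance network (inner→outer):
  R_conv,in = 1/(hA) = 1/(93.3·22.3) = 4.806×10^-4 K/W
  R_fireclay brick = L/(kA) = 0.143/(1.06·22.3) = 0.006050 K/W
  R_conv,out = 1/(hA) = 1/(19.8·22.3) = 0.002265 K/W
ΣR = 4.806×10^-4 + 0.006050 + 0.002265 = 0.008796 K/W
Q = ΔT/ΣR = (1000 °C − 34.5 °C)/0.008796 = 1.10×10^5 W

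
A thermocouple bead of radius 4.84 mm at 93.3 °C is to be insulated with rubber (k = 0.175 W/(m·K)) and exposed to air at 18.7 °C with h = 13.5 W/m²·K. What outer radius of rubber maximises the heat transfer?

r_cr = 2.59 cm

For a sphere, r_cr = 2k_ins/h = 2·0.175/13.5 = 0.0259 m = 2.59 cm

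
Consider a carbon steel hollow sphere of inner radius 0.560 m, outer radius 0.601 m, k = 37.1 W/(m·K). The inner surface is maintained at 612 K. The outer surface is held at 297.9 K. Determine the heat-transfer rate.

Q = 4πk·ΔT/(1/r₁ − 1/r₂) = 4π × 37.1 × 314.1 / (1/0.560 − 1/0.601) = 1.20×10^6 W

Q = 1.20×10^6 W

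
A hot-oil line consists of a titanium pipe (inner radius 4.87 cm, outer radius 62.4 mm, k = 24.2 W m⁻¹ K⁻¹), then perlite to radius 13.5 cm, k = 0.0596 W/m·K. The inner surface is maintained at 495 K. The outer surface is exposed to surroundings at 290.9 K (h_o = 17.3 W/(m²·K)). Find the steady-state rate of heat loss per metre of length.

Treat each layer as a resistance in series:
  R'_titanium = ln(0.0624/0.0487)/(2πk) = 0.2479/(2π·24.2) = 0.001630 m·K/W
  R'_perlite = ln(0.135/0.0624)/(2πk) = 0.7717/(2π·0.0596) = 2.061 m·K/W
  R'_conv,out = 1/(2πr h) = 1/(2π·0.135·17.3) = 0.06815 m·K/W
ΣR = 0.001630 + 2.061 + 0.06815 = 2.131 m·K/W
Q' = ΔT/ΣR = (495 K − 290.9 K)/2.131 = 95.8 W/m

Q' = 95.8 W/m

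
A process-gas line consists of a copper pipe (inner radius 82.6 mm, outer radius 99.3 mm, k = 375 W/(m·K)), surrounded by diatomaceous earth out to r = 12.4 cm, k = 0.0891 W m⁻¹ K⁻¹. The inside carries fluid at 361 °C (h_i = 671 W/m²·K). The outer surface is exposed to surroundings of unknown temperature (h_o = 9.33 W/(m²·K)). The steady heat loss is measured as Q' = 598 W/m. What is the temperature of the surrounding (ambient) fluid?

T_out = 39.7 °C

Series resistances:
  R'_conv,in = 1/(2πr h) = 1/(2π·0.0826·671) = 0.002872 m·K/W
  R'_copper = ln(0.0993/0.0826)/(2πk) = 0.1841/(2π·375) = 7.815×10^-5 m·K/W
  R'_diatomaceous earth = ln(0.124/0.0993)/(2πk) = 0.2221/(2π·0.0891) = 0.3968 m·K/W
  R'_conv,out = 1/(2πr h) = 1/(2π·0.124·9.33) = 0.1376 m·K/W
ΣR = 0.5373 m·K/W
ΔT = Q'·ΣR = 598 × 0.5373 = 321.3 K
Heat flows outward, so T_out = T_in − ΔT = 361 − 321.3 = 39.7 °C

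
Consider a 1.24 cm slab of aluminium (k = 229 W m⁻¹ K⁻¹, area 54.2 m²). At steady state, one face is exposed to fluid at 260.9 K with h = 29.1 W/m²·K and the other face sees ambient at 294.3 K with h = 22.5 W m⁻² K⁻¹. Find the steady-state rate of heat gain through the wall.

Q = 23.0 kW

Resistance network (inner→outer):
  R_conv,in = 1/(hA) = 1/(29.1·54.2) = 6.340×10^-4 K/W
  R_aluminium = L/(kA) = 0.0124/(229·54.2) = 9.990×10^-7 K/W
  R_conv,out = 1/(hA) = 1/(22.5·54.2) = 8.200×10^-4 K/W
ΣR = 6.340×10^-4 + 9.990×10^-7 + 8.200×10^-4 = 0.001455 K/W
Q = ΔT/ΣR = (260.9 K − 294.3 K)/0.001455 = -23000 W
(Negative Q ⇒ heat flows inward; heat gain = 23000 W.)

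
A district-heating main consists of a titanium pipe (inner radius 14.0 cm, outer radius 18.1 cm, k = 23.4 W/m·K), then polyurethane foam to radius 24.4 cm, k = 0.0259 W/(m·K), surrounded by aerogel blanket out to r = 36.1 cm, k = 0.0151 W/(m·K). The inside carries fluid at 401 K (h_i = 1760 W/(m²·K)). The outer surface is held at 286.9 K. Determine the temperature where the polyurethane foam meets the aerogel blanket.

T = 365.9 K

Series thermal resistances, inner to outer:
  R'_conv,in = 1/(2πr h) = 1/(2π·0.140·1760) = 6.459×10^-4 m·K/W
  R'_titanium = ln(0.181/0.140)/(2πk) = 0.2569/(2π·23.4) = 0.001747 m·K/W
  R'_polyurethane foam = ln(0.244/0.181)/(2πk) = 0.2987/(2π·0.0259) = 1.835 m·K/W
  R'_aerogel blanket = ln(0.361/0.244)/(2πk) = 0.3917/(2π·0.0151) = 4.129 m·K/W
ΣR = 6.459×10^-4 + 0.001747 + 1.835 + 4.129 = 5.966 m·K/W
Q' = ΔT/ΣR = (401 K − 286.9 K)/5.966 = 19.13 W/m
From the inner boundary to the polyurethane foam/aerogel blanket interface, ΣR_partial = 1.837 m·K/W.
T_interface = T_in − Q'·ΣR_partial = 401 K − (19.13)(1.837) = 365.9 K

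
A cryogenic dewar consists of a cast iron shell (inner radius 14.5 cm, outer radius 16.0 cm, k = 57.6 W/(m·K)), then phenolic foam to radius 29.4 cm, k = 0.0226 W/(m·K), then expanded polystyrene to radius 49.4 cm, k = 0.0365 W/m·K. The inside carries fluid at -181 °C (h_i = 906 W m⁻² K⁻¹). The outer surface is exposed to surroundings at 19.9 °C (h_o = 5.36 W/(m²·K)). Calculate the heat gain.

Q = 15.3 W

Series thermal resistances, inner to outer:
  R_conv,in = 1/(4πr²h) = 1/(4π·0.145²·906) = 0.004178 K/W
  R_cast iron = (1/0.145 − 1/0.160)/(4πk) = 0.6466/(4π·57.6) = 8.932×10^-4 K/W
  R_phenolic foam = (1/0.160 − 1/0.294)/(4πk) = 2.849/(4π·0.0226) = 10.03 K/W
  R_expanded polystyrene = (1/0.294 − 1/0.494)/(4πk) = 1.377/(4π·0.0365) = 3.002 K/W
  R_conv,out = 1/(4πr²h) = 1/(4π·0.494²·5.36) = 0.06084 K/W
ΣR = 0.004178 + 8.932×10^-4 + 10.03 + 3.002 + 0.06084 = 13.10 K/W
Q = ΔT/ΣR = (-181 °C − 19.9 °C)/13.10 = -15.3 W
(Negative Q ⇒ heat flows inward; heat gain = 15.3 W.)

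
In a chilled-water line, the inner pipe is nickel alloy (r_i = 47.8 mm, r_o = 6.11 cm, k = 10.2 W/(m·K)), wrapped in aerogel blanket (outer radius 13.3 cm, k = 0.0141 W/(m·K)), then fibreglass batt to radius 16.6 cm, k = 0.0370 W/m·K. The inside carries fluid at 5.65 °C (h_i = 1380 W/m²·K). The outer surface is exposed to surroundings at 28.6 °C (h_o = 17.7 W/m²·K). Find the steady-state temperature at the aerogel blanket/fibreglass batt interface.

Treat each layer as a resistance in series:
  R'_conv,in = 1/(2πr h) = 1/(2π·0.0478·1380) = 0.002413 m·K/W
  R'_nickel alloy = ln(0.0611/0.0478)/(2πk) = 0.2455/(2π·10.2) = 0.003830 m·K/W
  R'_aerogel blanket = ln(0.133/0.0611)/(2πk) = 0.7778/(2π·0.0141) = 8.780 m·K/W
  R'_fibreglass batt = ln(0.166/0.133)/(2πk) = 0.2216/(2π·0.0370) = 0.9534 m·K/W
  R'_conv,out = 1/(2πr h) = 1/(2π·0.166·17.7) = 0.05417 m·K/W
ΣR = 0.002413 + 0.003830 + 8.780 + 0.9534 + 0.05417 = 9.794 m·K/W
Q' = ΔT/ΣR = (5.65 °C − 28.6 °C)/9.794 = -2.343 W/m
From the inner boundary to the aerogel blanket/fibreglass batt interface, ΣR_partial = 8.786 m·K/W.
T_interface = T_in − Q'·ΣR_partial = 5.65 °C − (-2.343)(8.786) = 26.2 °C

T = 26.2 °C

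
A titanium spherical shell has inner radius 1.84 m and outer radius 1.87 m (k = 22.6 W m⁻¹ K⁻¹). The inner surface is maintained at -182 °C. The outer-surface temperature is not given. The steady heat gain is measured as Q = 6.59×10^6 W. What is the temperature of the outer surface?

T_out = 20.3 °C

Sum the resistances:
  R_titanium = (1/1.84 − 1/1.87)/(4πk) = 0.008719/(4π·22.6) = 3.070×10^-5 K/W
ΣR = 3.070×10^-5 K/W
ΔT = Q·ΣR = 6.59×10^6 × 3.070×10^-5 = 202.3 K
Heat flows inward, so T_out = T_in + ΔT = -182 + 202.3 = 20.3 °C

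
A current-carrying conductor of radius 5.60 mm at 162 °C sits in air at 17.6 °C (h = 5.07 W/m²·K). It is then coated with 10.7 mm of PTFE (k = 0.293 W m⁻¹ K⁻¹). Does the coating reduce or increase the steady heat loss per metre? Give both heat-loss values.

Critical radius for a cylinder: r_cr = k/h = 0.0578 m = 5.78 cm.
Outer radius after coating: r₂ = 0.00560 + 0.0107 = 0.01630 m.
Since r₁ < r_cr and r₂ ≤ r_cr, the coating moves toward the maximum at r_cr — heat loss rises.
Bare: R = 1/(2πr₁h) = 5.606 m·K/W; Q = 144.4/5.606 = 25.8 W/m.
Coated: R = R_cond + R_conv = 2.506 m·K/W; Q = 144.4/2.506 = 57.6 W/m.

increases: 25.8 → 57.6 W/m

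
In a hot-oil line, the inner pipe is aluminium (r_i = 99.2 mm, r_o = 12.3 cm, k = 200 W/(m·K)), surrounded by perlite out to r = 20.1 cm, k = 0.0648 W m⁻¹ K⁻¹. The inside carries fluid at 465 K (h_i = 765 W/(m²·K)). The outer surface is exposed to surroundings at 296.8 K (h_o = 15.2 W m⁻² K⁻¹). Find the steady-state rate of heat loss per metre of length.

Q' = 133 W/m

Treat each layer as a resistance in series:
  R'_conv,in = 1/(2πr h) = 1/(2π·0.0992·765) = 0.002097 m·K/W
  R'_aluminium = ln(0.123/0.0992)/(2πk) = 0.2150/(2π·200) = 1.711×10^-4 m·K/W
  R'_perlite = ln(0.201/0.123)/(2πk) = 0.4911/(2π·0.0648) = 1.206 m·K/W
  R'_conv,out = 1/(2πr h) = 1/(2π·0.201·15.2) = 0.05209 m·K/W
ΣR = 0.002097 + 1.711×10^-4 + 1.206 + 0.05209 = 1.260 m·K/W
Q' = ΔT/ΣR = (465 K − 296.8 K)/1.260 = 133 W/m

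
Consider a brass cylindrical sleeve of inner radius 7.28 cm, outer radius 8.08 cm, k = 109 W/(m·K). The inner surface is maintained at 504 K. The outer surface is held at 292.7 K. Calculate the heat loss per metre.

Q' = 1390 kW/m

Q' = 2πk·ΔT/ln(r₂/r₁) = 2π × 109 × 211.3 / ln(0.0808/0.0728) = 1.39×10^6 W/m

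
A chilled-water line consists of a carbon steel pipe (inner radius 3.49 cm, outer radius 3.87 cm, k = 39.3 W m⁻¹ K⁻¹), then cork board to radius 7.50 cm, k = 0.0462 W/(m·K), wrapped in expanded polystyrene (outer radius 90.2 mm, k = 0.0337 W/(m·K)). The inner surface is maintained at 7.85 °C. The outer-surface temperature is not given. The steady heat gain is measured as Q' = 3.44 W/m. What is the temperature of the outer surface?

T_out = 18.7 °C

Sum the resistances:
  R'_carbon steel = ln(0.0387/0.0349)/(2πk) = 0.1034/(2π·39.3) = 4.186×10^-4 m·K/W
  R'_cork board = ln(0.0750/0.0387)/(2πk) = 0.6616/(2π·0.0462) = 2.279 m·K/W
  R'_expanded polystyrene = ln(0.0902/0.0750)/(2πk) = 0.1845/(2π·0.0337) = 0.8715 m·K/W
ΣR = 3.151 m·K/W
ΔT = Q'·ΣR = 3.44 × 3.151 = 10.84 K
Heat flows inward, so T_out = T_in + ΔT = 7.85 + 10.84 = 18.7 °C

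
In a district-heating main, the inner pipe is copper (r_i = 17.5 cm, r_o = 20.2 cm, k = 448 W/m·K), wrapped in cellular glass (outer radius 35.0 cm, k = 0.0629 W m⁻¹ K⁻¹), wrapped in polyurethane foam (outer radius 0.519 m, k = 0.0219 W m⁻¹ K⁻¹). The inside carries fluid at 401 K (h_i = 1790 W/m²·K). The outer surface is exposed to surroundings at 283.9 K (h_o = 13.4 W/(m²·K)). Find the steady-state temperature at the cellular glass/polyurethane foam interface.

Treat each layer as a resistance in series:
  R'_conv,in = 1/(2πr h) = 1/(2π·0.175·1790) = 5.081×10^-4 m·K/W
  R'_copper = ln(0.202/0.175)/(2πk) = 0.1435/(2π·448) = 5.097×10^-5 m·K/W
  R'_cellular glass = ln(0.350/0.202)/(2πk) = 0.5497/(2π·0.0629) = 1.391 m·K/W
  R'_polyurethane foam = ln(0.519/0.350)/(2πk) = 0.3940/(2π·0.0219) = 2.863 m·K/W
  R'_conv,out = 1/(2πr h) = 1/(2π·0.519·13.4) = 0.02288 m·K/W
ΣR = 5.081×10^-4 + 5.097×10^-5 + 1.391 + 2.863 + 0.02288 = 4.277 m·K/W
Q' = ΔT/ΣR = (401 K − 283.9 K)/4.277 = 27.38 W/m
From the inner boundary to the cellular glass/polyurethane foam interface, ΣR_partial = 1.392 m·K/W.
T_interface = T_in − Q'·ΣR_partial = 401 K − (27.38)(1.392) = 362.9 K

T = 362.9 K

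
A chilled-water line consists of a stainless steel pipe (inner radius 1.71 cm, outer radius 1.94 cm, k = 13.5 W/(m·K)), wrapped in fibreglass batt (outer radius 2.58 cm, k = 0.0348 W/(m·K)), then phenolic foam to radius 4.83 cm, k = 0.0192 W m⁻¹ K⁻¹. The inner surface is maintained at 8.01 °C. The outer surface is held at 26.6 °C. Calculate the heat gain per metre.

Q' = 2.86 W/m

Treat each layer as a resistance in series:
  R'_stainless steel = ln(0.0194/0.0171)/(2πk) = 0.1262/(2π·13.5) = 0.001488 m·K/W
  R'_fibreglass batt = ln(0.0258/0.0194)/(2πk) = 0.2851/(2π·0.0348) = 1.304 m·K/W
  R'_phenolic foam = ln(0.0483/0.0258)/(2πk) = 0.6271/(2π·0.0192) = 5.198 m·K/W
ΣR = 0.001488 + 1.304 + 5.198 = 6.503 m·K/W
Q' = ΔT/ΣR = (8.01 °C − 26.6 °C)/6.503 = -2.86 W/m
(Negative Q' ⇒ heat flows inward; heat gain = 2.86 W/m.)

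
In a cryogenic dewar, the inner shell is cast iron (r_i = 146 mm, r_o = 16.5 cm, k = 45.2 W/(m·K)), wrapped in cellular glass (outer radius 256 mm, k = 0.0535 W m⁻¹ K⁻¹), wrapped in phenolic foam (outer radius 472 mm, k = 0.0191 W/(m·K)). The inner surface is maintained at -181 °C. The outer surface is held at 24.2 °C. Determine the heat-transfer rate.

Q = 19.3 W

Resistance network (inner→outer):
  R_cast iron = (1/0.146 − 1/0.165)/(4πk) = 0.7887/(4π·45.2) = 0.001389 K/W
  R_cellular glass = (1/0.165 − 1/0.256)/(4πk) = 2.154/(4π·0.0535) = 3.204 K/W
  R_phenolic foam = (1/0.256 − 1/0.472)/(4πk) = 1.788/(4π·0.0191) = 7.448 K/W
ΣR = 0.001389 + 3.204 + 7.448 = 10.65 K/W
Q = ΔT/ΣR = (-181 °C − 24.2 °C)/10.65 = -19.3 W
(Negative Q ⇒ heat flows inward; heat gain = 19.3 W.)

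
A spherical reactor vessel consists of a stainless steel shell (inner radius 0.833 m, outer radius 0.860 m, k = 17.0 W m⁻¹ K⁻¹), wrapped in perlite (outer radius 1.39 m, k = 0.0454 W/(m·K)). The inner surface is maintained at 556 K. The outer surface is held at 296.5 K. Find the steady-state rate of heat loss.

Q = 334 W

Series thermal resistances, inner to outer:
  R_stainless steel = (1/0.833 − 1/0.860)/(4πk) = 0.03769/(4π·17.0) = 1.764×10^-4 K/W
  R_perlite = (1/0.860 − 1/1.39)/(4πk) = 0.4434/(4π·0.0454) = 0.7771 K/W
ΣR = 1.764×10^-4 + 0.7771 = 0.7773 K/W
Q = ΔT/ΣR = (556 K − 296.5 K)/0.7773 = 334 W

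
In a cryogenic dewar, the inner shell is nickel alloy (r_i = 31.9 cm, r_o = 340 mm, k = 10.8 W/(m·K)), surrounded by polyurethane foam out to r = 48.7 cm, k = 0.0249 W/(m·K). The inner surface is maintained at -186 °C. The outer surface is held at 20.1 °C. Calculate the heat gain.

Treat each layer as a resistance in series:
  R_nickel alloy = (1/0.319 − 1/0.340)/(4πk) = 0.1936/(4π·10.8) = 0.001427 K/W
  R_polyurethane foam = (1/0.340 − 1/0.487)/(4πk) = 0.8878/(4π·0.0249) = 2.837 K/W
ΣR = 0.001427 + 2.837 = 2.838 K/W
Q = ΔT/ΣR = (-186 °C − 20.1 °C)/2.838 = -72.6 W
(Negative Q ⇒ heat flows inward; heat gain = 72.6 W.)

Q = 72.6 W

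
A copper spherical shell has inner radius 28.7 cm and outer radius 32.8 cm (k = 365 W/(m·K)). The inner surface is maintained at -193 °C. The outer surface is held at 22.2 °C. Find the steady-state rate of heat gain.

Q = 4πk·ΔT/(1/r₁ − 1/r₂) = 4π × 365 × 215.2 / (1/0.287 − 1/0.328) = 2.27×10^6 W

Q = 2270 kW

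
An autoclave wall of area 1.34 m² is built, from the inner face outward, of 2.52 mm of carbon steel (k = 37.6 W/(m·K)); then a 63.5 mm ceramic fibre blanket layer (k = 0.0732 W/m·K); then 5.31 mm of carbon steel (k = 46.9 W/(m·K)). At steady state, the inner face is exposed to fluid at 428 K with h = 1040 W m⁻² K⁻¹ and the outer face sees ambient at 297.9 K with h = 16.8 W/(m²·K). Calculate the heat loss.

Resistance network (inner→outer):
  R_conv,in = 1/(hA) = 1/(1040·1.34) = 7.176×10^-4 K/W
  R_carbon steel = L/(kA) = 0.00252/(37.6·1.34) = 5.002×10^-5 K/W
  R_ceramic fibre blanket = L/(kA) = 0.0635/(0.0732·1.34) = 0.6474 K/W
  R_carbon steel = L/(kA) = 0.00531/(46.9·1.34) = 8.449×10^-5 K/W
  R_conv,out = 1/(hA) = 1/(16.8·1.34) = 0.04442 K/W
ΣR = 7.176×10^-4 + 5.002×10^-5 + 0.6474 + 8.449×10^-5 + 0.04442 = 0.6927 K/W
Q = ΔT/ΣR = (428 K − 297.9 K)/0.6927 = 188 W

Q = 188 W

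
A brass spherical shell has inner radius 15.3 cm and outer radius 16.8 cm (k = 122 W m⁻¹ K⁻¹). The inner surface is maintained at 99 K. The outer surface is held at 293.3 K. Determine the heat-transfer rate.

Q = 510 kW

Q = 4πk·ΔT/(1/r₁ − 1/r₂) = 4π × 122 × 194.3 / (1/0.153 − 1/0.168) = 5.10×10^5 W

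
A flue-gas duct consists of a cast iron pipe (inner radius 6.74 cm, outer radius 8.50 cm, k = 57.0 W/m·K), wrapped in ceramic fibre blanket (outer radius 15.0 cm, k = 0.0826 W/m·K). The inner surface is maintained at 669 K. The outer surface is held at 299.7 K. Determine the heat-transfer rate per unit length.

Series thermal resistances, inner to outer:
  R'_cast iron = ln(0.0850/0.0674)/(2πk) = 0.2320/(2π·57.0) = 6.478×10^-4 m·K/W
  R'_ceramic fibre blanket = ln(0.150/0.0850)/(2πk) = 0.5680/(2π·0.0826) = 1.094 m·K/W
ΣR = 6.478×10^-4 + 1.094 = 1.095 m·K/W
Q' = ΔT/ΣR = (669 K − 299.7 K)/1.095 = 337 W/m

Q' = 337 W/m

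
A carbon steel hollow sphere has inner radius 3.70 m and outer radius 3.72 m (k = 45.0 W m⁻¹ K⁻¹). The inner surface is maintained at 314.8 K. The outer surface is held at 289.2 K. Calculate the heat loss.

Q = 4πk·ΔT/(1/r₁ − 1/r₂) = 4π × 45.0 × 25.6 / (1/3.70 − 1/3.72) = 9.96×10^6 W

Q = 9.96×10^6 W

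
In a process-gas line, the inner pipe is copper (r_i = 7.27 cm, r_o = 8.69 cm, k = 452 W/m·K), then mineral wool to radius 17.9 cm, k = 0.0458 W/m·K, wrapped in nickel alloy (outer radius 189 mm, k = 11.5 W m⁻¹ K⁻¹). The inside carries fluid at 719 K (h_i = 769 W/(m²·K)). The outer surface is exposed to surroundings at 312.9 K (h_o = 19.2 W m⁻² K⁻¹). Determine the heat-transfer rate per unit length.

Q' = 159 W/m

Resistance network (inner→outer):
  R'_conv,in = 1/(2πr h) = 1/(2π·0.0727·769) = 0.002847 m·K/W
  R'_copper = ln(0.0869/0.0727)/(2πk) = 0.1784/(2π·452) = 6.282×10^-5 m·K/W
  R'_mineral wool = ln(0.179/0.0869)/(2πk) = 0.7226/(2π·0.0458) = 2.511 m·K/W
  R'_nickel alloy = ln(0.189/0.179)/(2πk) = 0.05436/(2π·11.5) = 7.523×10^-4 m·K/W
  R'_conv,out = 1/(2πr h) = 1/(2π·0.189·19.2) = 0.04386 m·K/W
ΣR = 0.002847 + 6.282×10^-5 + 2.511 + 7.523×10^-4 + 0.04386 = 2.559 m·K/W
Q' = ΔT/ΣR = (719 K − 312.9 K)/2.559 = 159 W/m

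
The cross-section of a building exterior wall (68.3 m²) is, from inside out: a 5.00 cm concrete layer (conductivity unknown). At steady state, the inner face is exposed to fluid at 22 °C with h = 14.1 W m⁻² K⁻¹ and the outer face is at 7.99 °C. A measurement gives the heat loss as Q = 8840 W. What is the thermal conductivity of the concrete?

k = 1.34 W/m·K

ΣR = ΔT/Q = |22 − 7.99|/8840 = 0.001585 K/W
Known resistances:
  R_conv,in = 1/(hA) = 1/(14.1·68.3) = 0.001038 K/W
R_concrete = ΣR − ΣR_known = 0.001585 − 0.001038 = 5.470×10^-4 K/W
L/(kA) = 5.470×10^-4 ⇒ k = 0.0500/(5.470×10^-4·68.3) = 1.34 W/m·K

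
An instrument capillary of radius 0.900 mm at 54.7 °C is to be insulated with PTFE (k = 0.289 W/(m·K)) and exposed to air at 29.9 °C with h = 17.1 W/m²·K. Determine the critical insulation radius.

r_cr = 1.69 cm

For a cylinder, r_cr = k_ins/h = 0.289/17.1 = 0.0169 m = 1.69 cm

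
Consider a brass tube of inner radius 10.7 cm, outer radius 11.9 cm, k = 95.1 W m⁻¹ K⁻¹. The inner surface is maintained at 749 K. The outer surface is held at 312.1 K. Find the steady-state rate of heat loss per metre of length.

Q' = 2460 kW/m

Q' = 2πk·ΔT/ln(r₂/r₁) = 2π × 95.1 × 436.9 / ln(0.119/0.107) = 2.46×10^6 W/m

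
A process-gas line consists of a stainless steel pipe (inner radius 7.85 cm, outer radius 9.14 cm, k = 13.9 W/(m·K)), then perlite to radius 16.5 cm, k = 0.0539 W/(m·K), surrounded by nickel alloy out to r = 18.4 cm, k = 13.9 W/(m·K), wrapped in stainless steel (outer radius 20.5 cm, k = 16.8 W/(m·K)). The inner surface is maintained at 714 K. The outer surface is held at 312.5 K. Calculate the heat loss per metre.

Series thermal resistances, inner to outer:
  R'_stainless steel = ln(0.0914/0.0785)/(2πk) = 0.1521/(2π·13.9) = 0.001742 m·K/W
  R'_perlite = ln(0.165/0.0914)/(2πk) = 0.5907/(2π·0.0539) = 1.744 m·K/W
  R'_nickel alloy = ln(0.184/0.165)/(2πk) = 0.1090/(2π·13.9) = 0.001248 m·K/W
  R'_stainless steel = ln(0.205/0.184)/(2πk) = 0.1081/(2π·16.8) = 0.001024 m·K/W
ΣR = 0.001742 + 1.744 + 0.001248 + 0.001024 = 1.748 m·K/W
Q' = ΔT/ΣR = (714 K − 312.5 K)/1.748 = 230 W/m

Q' = 230 W/m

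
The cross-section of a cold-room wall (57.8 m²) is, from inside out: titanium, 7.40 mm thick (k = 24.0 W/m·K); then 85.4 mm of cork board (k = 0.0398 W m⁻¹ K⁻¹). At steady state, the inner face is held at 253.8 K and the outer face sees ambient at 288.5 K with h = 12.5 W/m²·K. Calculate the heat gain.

Q = 901 W

Series thermal resistances, inner to outer:
  R_titanium = L/(kA) = 0.00740/(24.0·57.8) = 5.334×10^-6 K/W
  R_cork board = L/(kA) = 0.0854/(0.0398·57.8) = 0.03712 K/W
  R_conv,out = 1/(hA) = 1/(12.5·57.8) = 0.001384 K/W
ΣR = 5.334×10^-6 + 0.03712 + 0.001384 = 0.03851 K/W
Q = ΔT/ΣR = (253.8 K − 288.5 K)/0.03851 = -901 W
(Negative Q ⇒ heat flows inward; heat gain = 901 W.)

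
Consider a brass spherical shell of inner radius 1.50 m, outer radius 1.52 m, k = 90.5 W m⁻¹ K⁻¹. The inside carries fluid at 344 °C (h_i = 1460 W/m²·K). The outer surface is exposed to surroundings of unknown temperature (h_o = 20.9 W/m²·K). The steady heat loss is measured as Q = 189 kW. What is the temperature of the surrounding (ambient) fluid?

Series resistances:
  R_conv,in = 1/(4πr²h) = 1/(4π·1.50²·1460) = 2.422×10^-5 K/W
  R_brass = (1/1.50 − 1/1.52)/(4πk) = 0.008772/(4π·90.5) = 7.713×10^-6 K/W
  R_conv,out = 1/(4πr²h) = 1/(4π·1.52²·20.9) = 0.001648 K/W
ΣR = 0.001680 K/W
ΔT = Q·ΣR = 1.89×10^5 × 0.001680 = 317.5 K
Heat flows outward, so T_out = T_in − ΔT = 344 − 317.5 = 26.5 °C

T_out = 26.5 °C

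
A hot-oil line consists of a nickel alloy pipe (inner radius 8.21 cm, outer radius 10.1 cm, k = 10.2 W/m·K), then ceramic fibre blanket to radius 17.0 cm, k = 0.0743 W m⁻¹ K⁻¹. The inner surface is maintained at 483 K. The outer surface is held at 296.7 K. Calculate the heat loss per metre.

Q' = 167 W/m

Treat each layer as a resistance in series:
  R'_nickel alloy = ln(0.101/0.0821)/(2πk) = 0.2072/(2π·10.2) = 0.003233 m·K/W
  R'_ceramic fibre blanket = ln(0.170/0.101)/(2πk) = 0.5207/(2π·0.0743) = 1.115 m·K/W
ΣR = 0.003233 + 1.115 = 1.118 m·K/W
Q' = ΔT/ΣR = (483 K − 296.7 K)/1.118 = 167 W/m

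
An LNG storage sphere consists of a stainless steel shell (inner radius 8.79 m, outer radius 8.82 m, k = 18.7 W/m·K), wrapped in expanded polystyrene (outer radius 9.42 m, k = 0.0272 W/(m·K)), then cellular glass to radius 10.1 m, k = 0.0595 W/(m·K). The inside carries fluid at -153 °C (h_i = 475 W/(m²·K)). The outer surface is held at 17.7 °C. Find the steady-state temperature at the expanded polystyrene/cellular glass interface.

T = -35.5 °C

Resistance network (inner→outer):
  R_conv,in = 1/(4πr²h) = 1/(4π·8.79²·475) = 2.168×10^-6 K/W
  R_stainless steel = (1/8.79 − 1/8.82)/(4πk) = 3.870×10^-4/(4π·18.7) = 1.647×10^-6 K/W
  R_expanded polystyrene = (1/8.82 − 1/9.42)/(4πk) = 0.007222/(4π·0.0272) = 0.02113 K/W
  R_cellular glass = (1/9.42 − 1/10.1)/(4πk) = 0.007147/(4π·0.0595) = 0.009559 K/W
ΣR = 2.168×10^-6 + 1.647×10^-6 + 0.02113 + 0.009559 = 0.03069 K/W
Q = ΔT/ΣR = (-153 °C − 17.7 °C)/0.03069 = -5562 W
From the inner boundary to the expanded polystyrene/cellular glass interface, ΣR_partial = 0.02113 K/W.
T_interface = T_in − Q·ΣR_partial = -153 °C − (-5562)(0.02113) = -35.5 °C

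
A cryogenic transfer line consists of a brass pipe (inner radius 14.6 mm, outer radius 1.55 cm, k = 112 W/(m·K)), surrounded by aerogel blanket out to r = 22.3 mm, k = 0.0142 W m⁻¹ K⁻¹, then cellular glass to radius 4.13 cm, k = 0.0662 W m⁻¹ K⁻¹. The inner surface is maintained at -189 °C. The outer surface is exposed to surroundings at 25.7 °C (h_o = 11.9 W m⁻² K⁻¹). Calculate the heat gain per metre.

Q' = 36.5 W/m

Resistance network (inner→outer):
  R'_brass = ln(0.0155/0.0146)/(2πk) = 0.05982/(2π·112) = 8.500×10^-5 m·K/W
  R'_aerogel blanket = ln(0.0223/0.0155)/(2πk) = 0.3637/(2π·0.0142) = 4.077 m·K/W
  R'_cellular glass = ln(0.0413/0.0223)/(2πk) = 0.6163/(2π·0.0662) = 1.482 m·K/W
  R'_conv,out = 1/(2πr h) = 1/(2π·0.0413·11.9) = 0.3238 m·K/W
ΣR = 8.500×10^-5 + 4.077 + 1.482 + 0.3238 = 5.883 m·K/W
Q' = ΔT/ΣR = (-189 °C − 25.7 °C)/5.883 = -36.5 W/m
(Negative Q' ⇒ heat flows inward; heat gain = 36.5 W/m.)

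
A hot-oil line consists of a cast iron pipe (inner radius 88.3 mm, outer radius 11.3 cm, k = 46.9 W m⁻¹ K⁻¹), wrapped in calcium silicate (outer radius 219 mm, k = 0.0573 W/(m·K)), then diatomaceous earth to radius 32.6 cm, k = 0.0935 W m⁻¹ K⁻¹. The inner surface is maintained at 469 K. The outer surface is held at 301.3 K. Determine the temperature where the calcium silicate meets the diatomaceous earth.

T = 346.4 K

Resistance network (inner→outer):
  R'_cast iron = ln(0.113/0.0883)/(2πk) = 0.2466/(2π·46.9) = 8.370×10^-4 m·K/W
  R'_calcium silicate = ln(0.219/0.113)/(2πk) = 0.6617/(2π·0.0573) = 1.838 m·K/W
  R'_diatomaceous earth = ln(0.326/0.219)/(2πk) = 0.3978/(2π·0.0935) = 0.6772 m·K/W
ΣR = 8.370×10^-4 + 1.838 + 0.6772 = 2.516 m·K/W
Q' = ΔT/ΣR = (469 K − 301.3 K)/2.516 = 66.65 W/m
From the inner boundary to the calcium silicate/diatomaceous earth interface, ΣR_partial = 1.839 m·K/W.
T_interface = T_in − Q'·ΣR_partial = 469 K − (66.65)(1.839) = 346.4 K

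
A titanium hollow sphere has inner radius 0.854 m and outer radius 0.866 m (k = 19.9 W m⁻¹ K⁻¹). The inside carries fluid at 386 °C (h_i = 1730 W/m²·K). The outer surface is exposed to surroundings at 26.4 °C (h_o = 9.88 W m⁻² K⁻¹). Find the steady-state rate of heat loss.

Treat each layer as a resistance in series:
  R_conv,in = 1/(4πr²h) = 1/(4π·0.854²·1730) = 6.307×10^-5 K/W
  R_titanium = (1/0.854 − 1/0.866)/(4πk) = 0.01623/(4π·19.9) = 6.488×10^-5 K/W
  R_conv,out = 1/(4πr²h) = 1/(4π·0.866²·9.88) = 0.01074 K/W
ΣR = 6.307×10^-5 + 6.488×10^-5 + 0.01074 = 0.01087 K/W
Q = ΔT/ΣR = (386 °C − 26.4 °C)/0.01087 = 33100 W

Q = 33100 W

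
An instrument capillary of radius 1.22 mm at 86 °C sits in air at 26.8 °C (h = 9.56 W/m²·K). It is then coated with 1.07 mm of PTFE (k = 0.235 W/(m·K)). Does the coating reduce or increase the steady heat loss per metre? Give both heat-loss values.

Critical radius for a cylinder: r_cr = k/h = 0.0246 m = 2.46 cm.
Outer radius after coating: r₂ = 0.00122 + 0.00107 = 0.00229 m.
Since r₁ < r_cr and r₂ ≤ r_cr, the coating moves toward the maximum at r_cr — heat loss rises.
Bare: R = 1/(2πr₁h) = 13.65 m·K/W; Q = 59.2/13.65 = 4.34 W/m.
Coated: R = R_cond + R_conv = 7.696 m·K/W; Q = 59.2/7.696 = 7.69 W/m.

increases: 4.34 → 7.69 W/m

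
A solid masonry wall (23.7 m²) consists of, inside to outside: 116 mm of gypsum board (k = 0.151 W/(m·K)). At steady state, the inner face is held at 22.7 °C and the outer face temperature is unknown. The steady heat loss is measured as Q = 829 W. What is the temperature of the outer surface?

Sum the resistances:
  R_gypsum board = L/(kA) = 0.116/(0.151·23.7) = 0.03241 K/W
ΣR = 0.03241 K/W
ΔT = Q·ΣR = 829 × 0.03241 = 26.87 K
Heat flows outward, so T_out = T_in − ΔT = 22.7 − 26.87 = -4.17 °C

T_out = -4.17 °C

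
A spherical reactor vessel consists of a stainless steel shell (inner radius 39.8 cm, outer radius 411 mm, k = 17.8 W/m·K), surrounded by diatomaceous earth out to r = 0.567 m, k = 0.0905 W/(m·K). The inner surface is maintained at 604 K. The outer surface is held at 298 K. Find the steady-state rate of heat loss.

Q = 520 W

Resistance network (inner→outer):
  R_stainless steel = (1/0.398 − 1/0.411)/(4πk) = 0.07947/(4π·17.8) = 3.553×10^-4 K/W
  R_diatomaceous earth = (1/0.411 − 1/0.567)/(4πk) = 0.6694/(4π·0.0905) = 0.5886 K/W
ΣR = 3.553×10^-4 + 0.5886 = 0.5890 K/W
Q = ΔT/ΣR = (604 K − 298 K)/0.5890 = 520 W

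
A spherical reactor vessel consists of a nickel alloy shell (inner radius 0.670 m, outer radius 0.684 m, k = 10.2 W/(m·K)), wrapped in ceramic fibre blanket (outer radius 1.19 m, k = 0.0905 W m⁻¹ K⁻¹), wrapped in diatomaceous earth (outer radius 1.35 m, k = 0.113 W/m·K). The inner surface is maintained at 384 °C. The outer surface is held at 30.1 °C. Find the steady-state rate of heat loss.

Treat each layer as a resistance in series:
  R_nickel alloy = (1/0.670 − 1/0.684)/(4πk) = 0.03055/(4π·10.2) = 2.383×10^-4 K/W
  R_ceramic fibre blanket = (1/0.684 − 1/1.19)/(4πk) = 0.6217/(4π·0.0905) = 0.5466 K/W
  R_diatomaceous earth = (1/1.19 − 1/1.35)/(4πk) = 0.09960/(4π·0.113) = 0.07014 K/W
ΣR = 2.383×10^-4 + 0.5466 + 0.07014 = 0.6170 K/W
Q = ΔT/ΣR = (384 °C − 30.1 °C)/0.6170 = 574 W

Q = 574 W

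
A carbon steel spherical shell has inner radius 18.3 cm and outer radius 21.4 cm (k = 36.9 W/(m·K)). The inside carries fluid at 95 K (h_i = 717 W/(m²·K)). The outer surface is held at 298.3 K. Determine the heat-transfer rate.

Resistance network (inner→outer):
  R_conv,in = 1/(4πr²h) = 1/(4π·0.183²·717) = 0.003314 K/W
  R_carbon steel = (1/0.183 − 1/0.214)/(4πk) = 0.7916/(4π·36.9) = 0.001707 K/W
ΣR = 0.003314 + 0.001707 = 0.005021 K/W
Q = ΔT/ΣR = (95 K − 298.3 K)/0.005021 = -40500 W
(Negative Q ⇒ heat flows inward; heat gain = 40500 W.)

Q = 40500 W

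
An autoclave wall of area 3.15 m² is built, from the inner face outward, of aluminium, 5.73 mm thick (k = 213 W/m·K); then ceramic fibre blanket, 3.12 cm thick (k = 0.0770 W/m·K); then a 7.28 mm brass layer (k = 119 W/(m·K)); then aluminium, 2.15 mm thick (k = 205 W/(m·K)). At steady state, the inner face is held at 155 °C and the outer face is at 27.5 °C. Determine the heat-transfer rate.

Q = 991 W

Treat each layer as a resistance in series:
  R_aluminium = L/(kA) = 0.00573/(213·3.15) = 8.540×10^-6 K/W
  R_ceramic fibre blanket = L/(kA) = 0.0312/(0.0770·3.15) = 0.1286 K/W
  R_brass = L/(kA) = 0.00728/(119·3.15) = 1.942×10^-5 K/W
  R_aluminium = L/(kA) = 0.00215/(205·3.15) = 3.329×10^-6 K/W
ΣR = 8.540×10^-6 + 0.1286 + 1.942×10^-5 + 3.329×10^-6 = 0.1286 K/W
Q = ΔT/ΣR = (155 °C − 27.5 °C)/0.1286 = 991 W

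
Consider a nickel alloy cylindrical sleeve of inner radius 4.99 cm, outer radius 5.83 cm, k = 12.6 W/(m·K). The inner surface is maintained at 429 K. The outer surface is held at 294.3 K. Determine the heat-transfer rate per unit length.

Q' = 68.5 kW/m

Q' = 2πk·ΔT/ln(r₂/r₁) = 2π × 12.6 × 134.7 / ln(0.0583/0.0499) = 68500 W/m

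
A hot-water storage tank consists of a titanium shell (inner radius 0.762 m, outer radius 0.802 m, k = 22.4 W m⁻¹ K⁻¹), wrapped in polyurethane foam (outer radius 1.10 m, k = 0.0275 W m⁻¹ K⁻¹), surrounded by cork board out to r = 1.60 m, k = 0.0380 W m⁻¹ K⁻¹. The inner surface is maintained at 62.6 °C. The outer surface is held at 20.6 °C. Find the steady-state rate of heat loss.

Series thermal resistances, inner to outer:
  R_titanium = (1/0.762 − 1/0.802)/(4πk) = 0.06545/(4π·22.4) = 2.325×10^-4 K/W
  R_polyurethane foam = (1/0.802 − 1/1.10)/(4πk) = 0.3378/(4π·0.0275) = 0.9775 K/W
  R_cork board = (1/1.10 − 1/1.60)/(4πk) = 0.2841/(4π·0.0380) = 0.5949 K/W
ΣR = 2.325×10^-4 + 0.9775 + 0.5949 = 1.573 K/W
Q = ΔT/ΣR = (62.6 °C − 20.6 °C)/1.573 = 26.7 W

Q = 26.7 W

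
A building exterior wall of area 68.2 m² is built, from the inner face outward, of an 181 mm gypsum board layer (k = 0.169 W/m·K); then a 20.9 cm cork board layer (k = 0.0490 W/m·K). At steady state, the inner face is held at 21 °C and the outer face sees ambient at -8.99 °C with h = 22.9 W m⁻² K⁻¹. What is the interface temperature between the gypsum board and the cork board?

Series thermal resistances, inner to outer:
  R_gypsum board = L/(kA) = 0.181/(0.169·68.2) = 0.01570 K/W
  R_cork board = L/(kA) = 0.209/(0.0490·68.2) = 0.06254 K/W
  R_conv,out = 1/(hA) = 1/(22.9·68.2) = 6.403×10^-4 K/W
ΣR = 0.01570 + 0.06254 + 6.403×10^-4 = 0.07888 K/W
Q = ΔT/ΣR = (21 °C − -8.99 °C)/0.07888 = 380.2 W
From the inner boundary to the gypsum board/cork board interface, ΣR_partial = 0.01570 K/W.
T_interface = T_in − Q·ΣR_partial = 21 °C − (380.2)(0.01570) = 15.0 °C

T = 15.0 °C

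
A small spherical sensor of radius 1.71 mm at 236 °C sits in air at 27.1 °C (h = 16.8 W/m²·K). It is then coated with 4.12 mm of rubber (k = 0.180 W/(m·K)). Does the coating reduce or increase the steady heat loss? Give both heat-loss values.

Critical radius for a sphere: r_cr = 2k/h = 0.0214 m = 2.14 cm.
Outer radius after coating: r₂ = 0.00171 + 0.00412 = 0.00583 m.
Since r₁ < r_cr and r₂ ≤ r_cr, the coating moves toward the maximum at r_cr — heat loss rises.
Bare: R = 1/(4πr₁²h) = 1620 K/W; Q = 208.9/1620 = 0.129 W.
Coated: R = R_cond + R_conv = 322.1 K/W; Q = 208.9/322.1 = 0.649 W.

increases: 0.129 → 0.649 W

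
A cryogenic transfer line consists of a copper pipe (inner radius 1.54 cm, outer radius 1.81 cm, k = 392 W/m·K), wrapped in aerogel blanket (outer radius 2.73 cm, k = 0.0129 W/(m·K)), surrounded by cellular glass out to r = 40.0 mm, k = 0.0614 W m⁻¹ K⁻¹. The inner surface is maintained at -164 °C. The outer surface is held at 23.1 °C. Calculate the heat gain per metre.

Q' = 30.9 W/m

Series thermal resistances, inner to outer:
  R'_copper = ln(0.0181/0.0154)/(2πk) = 0.1615/(2π·392) = 6.559×10^-5 m·K/W
  R'_aerogel blanket = ln(0.0273/0.0181)/(2πk) = 0.4110/(2π·0.0129) = 5.070 m·K/W
  R'_cellular glass = ln(0.0400/0.0273)/(2πk) = 0.3820/(2π·0.0614) = 0.9902 m·K/W
ΣR = 6.559×10^-5 + 5.070 + 0.9902 = 6.060 m·K/W
Q' = ΔT/ΣR = (-164 °C − 23.1 °C)/6.060 = -30.9 W/m
(Negative Q' ⇒ heat flows inward; heat gain = 30.9 W/m.)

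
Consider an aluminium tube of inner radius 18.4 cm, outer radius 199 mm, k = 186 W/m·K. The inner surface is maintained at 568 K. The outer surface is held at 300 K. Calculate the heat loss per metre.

Q' = 4000 kW/m

Q' = 2πk·ΔT/ln(r₂/r₁) = 2π × 186 × 268 / ln(0.199/0.184) = 4.00×10^6 W/m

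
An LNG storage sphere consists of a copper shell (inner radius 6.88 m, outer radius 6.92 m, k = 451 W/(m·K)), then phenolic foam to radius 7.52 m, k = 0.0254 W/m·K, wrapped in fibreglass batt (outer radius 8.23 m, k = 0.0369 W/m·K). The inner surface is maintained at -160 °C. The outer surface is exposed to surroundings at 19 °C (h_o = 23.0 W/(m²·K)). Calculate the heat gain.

Q = 2.94 kW

Resistance network (inner→outer):
  R_copper = (1/6.88 − 1/6.92)/(4πk) = 8.402×10^-4/(4π·451) = 1.482×10^-7 K/W
  R_phenolic foam = (1/6.92 − 1/7.52)/(4πk) = 0.01153/(4π·0.0254) = 0.03612 K/W
  R_fibreglass batt = (1/7.52 − 1/8.23)/(4πk) = 0.01147/(4π·0.0369) = 0.02474 K/W
  R_conv,out = 1/(4πr²h) = 1/(4π·8.23²·23.0) = 5.108×10^-5 K/W
ΣR = 1.482×10^-7 + 0.03612 + 0.02474 + 5.108×10^-5 = 0.06091 K/W
Q = ΔT/ΣR = (-160 °C − 19 °C)/0.06091 = -2940 W
(Negative Q ⇒ heat flows inward; heat gain = 2940 W.)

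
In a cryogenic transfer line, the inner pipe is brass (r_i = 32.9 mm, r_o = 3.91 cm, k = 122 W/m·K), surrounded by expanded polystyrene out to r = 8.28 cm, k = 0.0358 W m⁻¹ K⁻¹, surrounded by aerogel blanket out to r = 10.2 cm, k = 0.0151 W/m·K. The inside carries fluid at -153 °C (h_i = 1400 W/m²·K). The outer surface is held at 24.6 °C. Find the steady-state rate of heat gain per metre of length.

Q' = 32.1 W/m

Series thermal resistances, inner to outer:
  R'_conv,in = 1/(2πr h) = 1/(2π·0.0329·1400) = 0.003455 m·K/W
  R'_brass = ln(0.0391/0.0329)/(2πk) = 0.1726/(2π·122) = 2.252×10^-4 m·K/W
  R'_expanded polystyrene = ln(0.0828/0.0391)/(2πk) = 0.7503/(2π·0.0358) = 3.336 m·K/W
  R'_aerogel blanket = ln(0.102/0.0828)/(2πk) = 0.2085/(2π·0.0151) = 2.198 m·K/W
ΣR = 0.003455 + 2.252×10^-4 + 3.336 + 2.198 = 5.538 m·K/W
Q' = ΔT/ΣR = (-153 °C − 24.6 °C)/5.538 = -32.1 W/m
(Negative Q' ⇒ heat flows inward; heat gain = 32.1 W/m.)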